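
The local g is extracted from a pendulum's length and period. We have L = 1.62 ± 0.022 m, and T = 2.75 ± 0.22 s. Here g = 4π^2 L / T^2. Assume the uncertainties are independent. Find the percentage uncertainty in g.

Each factor contributes (exponent × relative error)² to (δg/g)²:
  (1·δL/L)² = (1×0.0136)² = 0.000184;  (-2·δT/T)² = (-2×0.0800)² = 0.0256
δg/g = √(0.0258) = 0.161

16.1%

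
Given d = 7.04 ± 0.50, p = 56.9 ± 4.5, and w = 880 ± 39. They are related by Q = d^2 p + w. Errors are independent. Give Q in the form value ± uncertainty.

Let h = d^2·p = 2820. δh/h = √((2·δd/d)² + (1·δp/p)²) = √(0.0202 + 0.00625) = 0.163, so δh = 458.
Q = h + w: δQ = √(δh² + δw²) = √(2.1e+05 + 1520) = 460
Q = 3700.

3700 ± 460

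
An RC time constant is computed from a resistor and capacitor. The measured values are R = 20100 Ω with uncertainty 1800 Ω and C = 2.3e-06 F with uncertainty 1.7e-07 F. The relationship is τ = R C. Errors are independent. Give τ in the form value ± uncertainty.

For a monomial τ ∝ R, C, fractional errors add in quadrature:
  (1·δR/R)² = (1×0.0896)² = 0.00802;  (1·δC/C)² = (1×0.0739)² = 0.00546
δτ/τ = √(0.0135) = 0.116
τ = 0.0462 s, so δτ = 0.116 × 0.0462 = 0.00537 s.

0.0462 ± 0.00537 s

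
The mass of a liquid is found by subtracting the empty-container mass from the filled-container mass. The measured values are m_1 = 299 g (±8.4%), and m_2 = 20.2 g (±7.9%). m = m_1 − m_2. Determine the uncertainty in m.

Sums and differences: (δm)² = Σ (cᵢ δxᵢ)².
  (δm_1)² = 631;  (δm_2)² = 2.55
δm = √(633) = 25.2 g

25.2 g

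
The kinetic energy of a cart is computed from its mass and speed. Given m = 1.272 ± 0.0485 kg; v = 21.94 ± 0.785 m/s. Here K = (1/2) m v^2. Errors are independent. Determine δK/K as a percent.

For a monomial K ∝ m, v^2, fractional errors add in quadrature:
  (1·δm/m)² = (1×0.0381)² = 0.00145;  (2·δv/v)² = (2×0.0358)² = 0.00512
δK/K = √(0.00657) = 0.0811

8.11%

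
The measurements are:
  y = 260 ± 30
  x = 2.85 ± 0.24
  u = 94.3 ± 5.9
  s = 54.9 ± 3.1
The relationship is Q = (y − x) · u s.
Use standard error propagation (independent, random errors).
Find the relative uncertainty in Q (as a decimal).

Let w = y − x = 257. δw = √(δy² + δx²) = √(900 + 0.0576) = 30.0, so δw/w = 0.117.
Q is then a monomial in w, u, s:
δQ/Q = √((δw/w)² + (1·δu/u)² + (1·δs/s)²) = √(0.0136 + 0.00391 + 0.00319) = 0.144

0.144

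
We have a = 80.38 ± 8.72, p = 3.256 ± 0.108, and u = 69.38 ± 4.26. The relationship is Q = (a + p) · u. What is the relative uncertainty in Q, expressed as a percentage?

Let w = a + p = 83.64. δw = √(δa² + δp²) = √(76.0 + 0.0117) = 8.72, so δw/w = 0.104.
Q is then a monomial in w, u:
δQ/Q = √((δw/w)² + (1·δu/u)²) = √(0.0109 + 0.00377) = 0.121

12.1%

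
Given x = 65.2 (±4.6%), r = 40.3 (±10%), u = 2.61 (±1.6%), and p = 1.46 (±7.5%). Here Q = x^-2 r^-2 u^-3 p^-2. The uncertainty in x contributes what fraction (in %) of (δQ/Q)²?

(δQ/Q)² = (-2·δx/x)² + (-2·δr/r)² + (-3·δu/u)² + (-2·δp/p)²
  x term: (-2×0.0460)² = 0.00846
  r term: (-2×0.100)² = 0.0400
  u term: (-3×0.0160)² = 0.00230
  p term: (-2×0.0750)² = 0.0225
Total = 0.0733. Share from x = 0.00846/0.0733 = 0.116.

11.6%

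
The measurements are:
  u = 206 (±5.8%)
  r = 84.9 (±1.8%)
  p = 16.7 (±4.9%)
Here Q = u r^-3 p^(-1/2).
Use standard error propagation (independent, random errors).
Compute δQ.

6.83e-06

Products/powers → add relative errors in quadrature, weighted by exponent:
  (1·δu/u)² = (1×0.0580)² = 0.00336;  (-3·δr/r)² = (-3×0.0180)² = 0.00292;  (−½·δp/p)² = (-0.5×0.0490)² = 0.000600
δQ/Q = √(0.00688) = 0.0829
Q = 8.24e-05, so δQ = 0.0829 × 8.24e-05 = 6.83e-06.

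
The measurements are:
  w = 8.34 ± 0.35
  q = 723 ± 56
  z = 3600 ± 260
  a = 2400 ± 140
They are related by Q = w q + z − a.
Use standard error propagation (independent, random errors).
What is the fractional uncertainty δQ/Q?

0.0841

Let p = w·q = 6030. δp/p = √((1·δw/w)² + (1·δq/q)²) = √(0.00176 + 0.00600) = 0.0881, so δp = 531.
Q = p + z − a: δQ = √(δp² + δz² + δa²) = √(2.82e+05 + 67600 + 19600) = 608
Q = 7230, so δQ/Q = 608/7230 = 0.0841.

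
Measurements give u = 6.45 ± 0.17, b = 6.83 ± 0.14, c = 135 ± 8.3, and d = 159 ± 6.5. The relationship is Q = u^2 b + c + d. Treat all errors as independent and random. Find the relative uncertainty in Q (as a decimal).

Let p = u^2·b = 284. δp/p = √((2·δu/u)² + (1·δb/b)²) = √(0.00278 + 0.000420) = 0.0566, so δp = 16.1.
Q = p + c + d: δQ = √(δp² + δc² + δd²) = √(258 + 68.9 + 42.2) = 19.2
Q = 578, so δQ/Q = 19.2/578 = 0.0332.

0.0332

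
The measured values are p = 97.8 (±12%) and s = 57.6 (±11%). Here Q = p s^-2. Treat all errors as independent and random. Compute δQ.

0.00739

Products/powers → add relative errors in quadrature, weighted by exponent:
  (1·δp/p)² = (1×0.120)² = 0.0144;  (-2·δs/s)² = (-2×0.110)² = 0.0484
δQ/Q = √(0.0628) = 0.251
Q = 0.0295, so δQ = 0.251 × 0.0295 = 0.00739.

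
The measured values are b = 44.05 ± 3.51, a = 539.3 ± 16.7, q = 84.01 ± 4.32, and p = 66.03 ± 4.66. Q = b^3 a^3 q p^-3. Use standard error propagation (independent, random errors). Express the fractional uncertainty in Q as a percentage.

Q is a product of powers, so relative uncertainties combine in quadrature:
  (3·δb/b)² = (3×0.0797)² = 0.0571;  (3·δa/a)² = (3×0.0310)² = 0.00863;  (1·δq/q)² = (1×0.0514)² = 0.00264;  (-3·δp/p)² = (-3×0.0706)² = 0.0448
δQ/Q = √(0.113) = 0.337

33.7%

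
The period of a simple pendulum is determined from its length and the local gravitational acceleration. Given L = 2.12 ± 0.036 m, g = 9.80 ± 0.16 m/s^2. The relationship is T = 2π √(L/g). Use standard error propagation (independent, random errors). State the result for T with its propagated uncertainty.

2.92 ± 0.0344 s

Relative error in a monomial: (δT/T)² = Σ (nᵢ · δxᵢ/xᵢ)².
  (½·δL/L)² = (0.5×0.0170)² = 7.21e-05;  (−½·δg/g)² = (-0.5×0.0163)² = 6.66e-05
δT/T = √(0.000139) = 0.0118
T = 2.92 s, so δT = 0.0118 × 2.92 = 0.0344 s.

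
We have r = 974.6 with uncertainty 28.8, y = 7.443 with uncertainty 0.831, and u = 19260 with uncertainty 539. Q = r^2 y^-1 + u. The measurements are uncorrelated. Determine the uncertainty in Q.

Let p = r^2·y^-1 = 127600. δp/p = √((2·δr/r)² + (-1·δy/y)²) = √(0.00349 + 0.0125) = 0.126, so δp = 16100.
Q = p + u: δQ = √(δp² + δu²) = √(2.6e+08 + 2.91e+05) = 16100

16100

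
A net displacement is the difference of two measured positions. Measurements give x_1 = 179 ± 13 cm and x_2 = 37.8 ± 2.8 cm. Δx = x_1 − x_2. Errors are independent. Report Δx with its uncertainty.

Absolute uncertainties add in quadrature for a linear combination:
  (δx_1)² = 169;  (δx_2)² = 7.84
δΔx = √(177) = 13.3 cm
Δx = 141 cm.

141 ± 13.3 cm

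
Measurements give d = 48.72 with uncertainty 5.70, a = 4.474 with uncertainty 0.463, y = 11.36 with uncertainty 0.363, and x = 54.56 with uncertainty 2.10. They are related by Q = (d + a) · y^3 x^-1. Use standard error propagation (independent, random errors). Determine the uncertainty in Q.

Let u = d + a = 53.19. δu = √(δd² + δa²) = √(32.5 + 0.214) = 5.72, so δu/u = 0.108.
Q is then a monomial in u, y, x:
δQ/Q = √((δu/u)² + (3·δy/y)² + (-1·δx/x)²) = √(0.0116 + 0.00919 + 0.00148) = 0.149
Q = 1429, so δQ = 0.149 × 1429 = 213.

213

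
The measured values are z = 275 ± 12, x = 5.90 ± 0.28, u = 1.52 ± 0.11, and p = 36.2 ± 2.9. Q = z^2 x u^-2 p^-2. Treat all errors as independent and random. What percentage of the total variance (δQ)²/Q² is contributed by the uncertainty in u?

37.1%

(δQ/Q)² = (2·δz/z)² + (1·δx/x)² + (-2·δu/u)² + (-2·δp/p)²
  z term: (2×0.0436)² = 0.00762
  x term: (1×0.0475)² = 0.00225
  u term: (-2×0.0724)² = 0.0209
  p term: (-2×0.0801)² = 0.0257
Total = 0.0565. Share from u = 0.0209/0.0565 = 0.371.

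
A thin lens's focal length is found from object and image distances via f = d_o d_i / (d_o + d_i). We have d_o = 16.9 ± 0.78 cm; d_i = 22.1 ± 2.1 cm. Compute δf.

∂f/∂d_o = (d_i/(d_o+d_i))² = 0.321;  ∂f/∂d_i = (d_o/(d_o+d_i))² = 0.188
δf = √((∂f/∂d_o · δd_o)² + (∂f/∂d_i · δd_i)²) = √(0.0627 + 0.155) = 0.467 cm

0.467 cm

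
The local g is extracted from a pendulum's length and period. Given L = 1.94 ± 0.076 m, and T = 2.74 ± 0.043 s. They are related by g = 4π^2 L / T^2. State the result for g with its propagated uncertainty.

Relative error in a monomial: (δg/g)² = Σ (nᵢ · δxᵢ/xᵢ)².
  (1·δL/L)² = (1×0.0392)² = 0.00153;  (-2·δT/T)² = (-2×0.0157)² = 0.000985
δg/g = √(0.00252) = 0.0502
g = 10.2 m/s^2, so δg = 0.0502 × 10.2 = 0.512 m/s^2.

10.2 ± 0.512 m/s^2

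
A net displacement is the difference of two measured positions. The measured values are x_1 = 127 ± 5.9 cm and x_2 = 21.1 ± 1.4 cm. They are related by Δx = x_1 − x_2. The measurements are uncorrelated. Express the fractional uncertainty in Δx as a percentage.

Each term contributes (cᵢ δxᵢ)² to (δΔx)²:
  (δx_1)² = 34.8;  (δx_2)² = 1.96
δΔx = √(36.8) = 6.06 cm
Δx = 106 cm, so δΔx/Δx = 6.06/106 = 0.0573.

5.73%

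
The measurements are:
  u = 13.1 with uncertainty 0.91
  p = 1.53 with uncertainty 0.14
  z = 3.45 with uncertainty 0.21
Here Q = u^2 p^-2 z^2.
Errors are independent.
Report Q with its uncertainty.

Relative error in a monomial: (δQ/Q)² = Σ (nᵢ · δxᵢ/xᵢ)².
  (2·δu/u)² = (2×0.0695)² = 0.0193;  (-2·δp/p)² = (-2×0.0915)² = 0.0335;  (2·δz/z)² = (2×0.0609)² = 0.0148
δQ/Q = √(0.0676) = 0.260
Q = 873, so δQ = 0.260 × 873 = 227.

873 ± 227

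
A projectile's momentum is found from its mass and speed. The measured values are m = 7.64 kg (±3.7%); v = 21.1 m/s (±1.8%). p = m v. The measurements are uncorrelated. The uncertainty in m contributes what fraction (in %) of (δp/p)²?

80.9%

(δp/p)² = (1·δm/m)² + (1·δv/v)²
  m term: (1×0.0370)² = 0.00137
  v term: (1×0.0180)² = 0.000324
Total = 0.00169. Share from m = 0.00137/0.00169 = 0.809.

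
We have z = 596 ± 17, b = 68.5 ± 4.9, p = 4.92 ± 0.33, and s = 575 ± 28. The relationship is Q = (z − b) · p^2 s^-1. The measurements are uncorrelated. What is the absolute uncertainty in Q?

3.26

Let u = z − b = 528. δu = √(δz² + δb²) = √(289 + 24.0) = 17.7, so δu/u = 0.0335.
Q is then a monomial in u, p, s:
δQ/Q = √((δu/u)² + (2·δp/p)² + (-1·δs/s)²) = √(0.00112 + 0.0180 + 0.00237) = 0.147
Q = 22.2, so δQ = 0.147 × 22.2 = 3.26.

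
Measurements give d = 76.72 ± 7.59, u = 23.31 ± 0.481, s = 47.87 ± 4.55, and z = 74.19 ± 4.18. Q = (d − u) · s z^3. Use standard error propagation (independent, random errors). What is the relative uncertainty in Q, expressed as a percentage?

Let w = d − u = 53.41. δw = √(δd² + δu²) = √(57.6 + 0.231) = 7.61, so δw/w = 0.142.
Q is then a monomial in w, s, z:
δQ/Q = √((δw/w)² + (1·δs/s)² + (3·δz/z)²) = √(0.0203 + 0.00903 + 0.0286) = 0.241

24.1%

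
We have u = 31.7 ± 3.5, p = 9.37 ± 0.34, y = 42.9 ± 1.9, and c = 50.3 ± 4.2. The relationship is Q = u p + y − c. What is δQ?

Let w = u·p = 297. δw/w = √((1·δu/u)² + (1·δp/p)²) = √(0.0122 + 0.00132) = 0.116, so δw = 34.5.
Q = w + y − c: δQ = √(δw² + δy² + δc²) = √(1190 + 3.61 + 17.6) = 34.8

34.8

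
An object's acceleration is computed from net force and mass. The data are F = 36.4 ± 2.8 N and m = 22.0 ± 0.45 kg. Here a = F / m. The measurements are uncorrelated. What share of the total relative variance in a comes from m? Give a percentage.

(δa/a)² = (1·δF/F)² + (-1·δm/m)²
  F term: (1×0.0769)² = 0.00592
  m term: (-1×0.0205)² = 0.000418
Total = 0.00634. Share from m = 0.000418/0.00634 = 0.0660.

6.60%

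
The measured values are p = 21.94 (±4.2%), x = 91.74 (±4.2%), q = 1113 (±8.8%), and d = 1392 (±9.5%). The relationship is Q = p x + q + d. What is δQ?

Let w = p·x = 2013. δw/w = √((1·δp/p)² + (1·δx/x)²) = √(0.00176 + 0.00176) = 0.0594, so δw = 120.
Q = w + q + d: δQ = √(δw² + δq² + δd²) = √(14300 + 9590 + 17500) = 203

203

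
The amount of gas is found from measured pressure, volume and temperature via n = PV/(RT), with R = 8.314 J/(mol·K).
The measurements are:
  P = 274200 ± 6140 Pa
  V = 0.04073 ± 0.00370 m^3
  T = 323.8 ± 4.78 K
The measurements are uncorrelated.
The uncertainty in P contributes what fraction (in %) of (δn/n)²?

5.59%

(δn/n)² = (1·δP/P)² + (1·δV/V)² + (-1·δT/T)²
  P term: (1×0.0224)² = 0.000501
  V term: (1×0.0908)² = 0.00825
  T term: (-1×0.0148)² = 0.000218
Total = 0.00897. Share from P = 0.000501/0.00897 = 0.0559.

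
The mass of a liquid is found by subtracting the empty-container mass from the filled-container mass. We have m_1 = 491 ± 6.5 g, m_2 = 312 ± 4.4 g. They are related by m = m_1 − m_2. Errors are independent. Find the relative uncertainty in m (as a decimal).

Each term contributes (cᵢ δxᵢ)² to (δm)²:
  (δm_1)² = 42.2;  (δm_2)² = 19.4
δm = √(61.6) = 7.85 g
m = 179 g, so δm/m = 7.85/179 = 0.0439.

0.0439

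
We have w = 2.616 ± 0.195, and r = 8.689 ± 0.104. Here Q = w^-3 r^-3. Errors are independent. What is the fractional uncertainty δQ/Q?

0.226

Products/powers → add relative errors in quadrature, weighted by exponent:
  (-3·δw/w)² = (-3×0.0745)² = 0.0500;  (-3·δr/r)² = (-3×0.0120)² = 0.00129
δQ/Q = √(0.0513) = 0.226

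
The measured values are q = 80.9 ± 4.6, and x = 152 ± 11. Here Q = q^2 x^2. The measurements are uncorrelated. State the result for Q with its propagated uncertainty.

For a monomial Q ∝ q^2, x^2, fractional errors add in quadrature:
  (2·δq/q)² = (2×0.0569)² = 0.0129;  (2·δx/x)² = (2×0.0724)² = 0.0209
δQ/Q = √(0.0339) = 0.184
Q = 1.51e+08, so δQ = 0.184 × 1.51e+08 = 2.78e+07.

(1.51 ± 0.278) × 10^8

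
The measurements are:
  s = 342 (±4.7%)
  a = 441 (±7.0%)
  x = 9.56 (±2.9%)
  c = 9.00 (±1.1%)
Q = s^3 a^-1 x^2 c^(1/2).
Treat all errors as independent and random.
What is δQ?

Relative error in a monomial: (δQ/Q)² = Σ (nᵢ · δxᵢ/xᵢ)².
  (3·δs/s)² = (3×0.0470)² = 0.0199;  (-1·δa/a)² = (-1×0.0700)² = 0.00490;  (2·δx/x)² = (2×0.0290)² = 0.00336;  (½·δc/c)² = (0.5×0.0110)² = 3.03e-05
δQ/Q = √(0.0282) = 0.168
Q = 2.49e+07, so δQ = 0.168 × 2.49e+07 = 4.17e+06.

4.17e+06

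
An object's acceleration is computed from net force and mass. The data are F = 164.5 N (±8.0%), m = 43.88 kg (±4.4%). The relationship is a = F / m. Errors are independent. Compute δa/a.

Each factor contributes (exponent × relative error)² to (δa/a)²:
  (1·δF/F)² = (1×0.0800)² = 0.00640;  (-1·δm/m)² = (-1×0.0440)² = 0.00194
δa/a = √(0.00834) = 0.0913

0.0913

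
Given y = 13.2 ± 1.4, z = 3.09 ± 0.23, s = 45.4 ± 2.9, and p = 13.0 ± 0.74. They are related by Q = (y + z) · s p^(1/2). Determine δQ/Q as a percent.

11.2%

Let u = y + z = 16.3. δu = √(δy² + δz²) = √(1.96 + 0.0529) = 1.42, so δu/u = 0.0871.
Q is then a monomial in u, s, p:
δQ/Q = √((δu/u)² + (1·δs/s)² + (½·δp/p)²) = √(0.00759 + 0.00408 + 0.000810) = 0.112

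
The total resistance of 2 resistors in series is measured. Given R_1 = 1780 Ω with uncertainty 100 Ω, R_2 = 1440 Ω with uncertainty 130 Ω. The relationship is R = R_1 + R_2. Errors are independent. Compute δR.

Sums and differences: (δR)² = Σ (cᵢ δxᵢ)².
  (δR_1)² = 10000;  (δR_2)² = 16900
δR = √(26900) = 164 Ω

164 Ω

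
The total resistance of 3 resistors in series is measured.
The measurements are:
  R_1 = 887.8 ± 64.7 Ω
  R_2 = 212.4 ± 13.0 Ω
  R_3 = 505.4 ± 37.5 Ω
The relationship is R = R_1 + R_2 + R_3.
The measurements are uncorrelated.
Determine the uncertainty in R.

For a sum/difference, combine absolute errors in quadrature:
  (δR_1)² = 4190;  (δR_2)² = 169;  (δR_3)² = 1410
δR = √(5760) = 75.9 Ω

75.9 Ω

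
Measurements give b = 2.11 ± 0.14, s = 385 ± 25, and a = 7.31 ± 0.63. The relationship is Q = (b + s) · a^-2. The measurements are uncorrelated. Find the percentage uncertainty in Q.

Let u = b + s = 387. δu = √(δb² + δs²) = √(0.0196 + 625) = 25.0, so δu/u = 0.0646.
Q is then a monomial in u, a:
δQ/Q = √((δu/u)² + (-2·δa/a)²) = √(0.00417 + 0.0297) = 0.184

18.4%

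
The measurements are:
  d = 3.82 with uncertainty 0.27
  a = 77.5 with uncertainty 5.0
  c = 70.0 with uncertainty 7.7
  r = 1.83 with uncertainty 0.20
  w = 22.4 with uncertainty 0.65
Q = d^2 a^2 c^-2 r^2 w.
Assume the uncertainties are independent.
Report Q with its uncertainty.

Relative error in a monomial: (δQ/Q)² = Σ (nᵢ · δxᵢ/xᵢ)².
  (2·δd/d)² = (2×0.0707)² = 0.0200;  (2·δa/a)² = (2×0.0645)² = 0.0166;  (-2·δc/c)² = (-2×0.110)² = 0.0484;  (2·δr/r)² = (2×0.109)² = 0.0478;  (1·δw/w)² = (1×0.0290)² = 0.000842
δQ/Q = √(0.134) = 0.366
Q = 1340, so δQ = 0.366 × 1340 = 491.

1340 ± 491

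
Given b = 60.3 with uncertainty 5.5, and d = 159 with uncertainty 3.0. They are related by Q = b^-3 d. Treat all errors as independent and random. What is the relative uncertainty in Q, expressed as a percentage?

Each factor contributes (exponent × relative error)² to (δQ/Q)²:
  (-3·δb/b)² = (-3×0.0912)² = 0.0749;  (1·δd/d)² = (1×0.0189)² = 0.000356
δQ/Q = √(0.0752) = 0.274

27.4%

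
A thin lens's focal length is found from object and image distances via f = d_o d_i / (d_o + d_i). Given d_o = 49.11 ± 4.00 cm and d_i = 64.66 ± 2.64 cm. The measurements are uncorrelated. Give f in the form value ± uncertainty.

∂f/∂d_o = (d_i/(d_o+d_i))² = 0.323;  ∂f/∂d_i = (d_o/(d_o+d_i))² = 0.186
δf = √((∂f/∂d_o · δd_o)² + (∂f/∂d_i · δd_i)²) = √(1.67 + 0.242) = 1.38 cm
f = 27.91 cm.

27.91 ± 1.38 cm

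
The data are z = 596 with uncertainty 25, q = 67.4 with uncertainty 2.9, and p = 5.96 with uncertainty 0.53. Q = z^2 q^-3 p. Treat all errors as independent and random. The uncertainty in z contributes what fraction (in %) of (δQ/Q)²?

22.3%

(δQ/Q)² = (2·δz/z)² + (-3·δq/q)² + (1·δp/p)²
  z term: (2×0.0419)² = 0.00704
  q term: (-3×0.0430)² = 0.0167
  p term: (1×0.0889)² = 0.00791
Total = 0.0316. Share from z = 0.00704/0.0316 = 0.223.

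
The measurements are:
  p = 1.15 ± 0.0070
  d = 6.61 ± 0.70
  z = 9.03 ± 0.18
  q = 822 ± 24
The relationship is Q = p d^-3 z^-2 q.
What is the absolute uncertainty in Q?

0.0129

Since Q is a product/quotient, work with relative uncertainties:
  (1·δp/p)² = (1×0.00609)² = 3.71e-05;  (-3·δd/d)² = (-3×0.106)² = 0.101;  (-2·δz/z)² = (-2×0.0199)² = 0.00159;  (1·δq/q)² = (1×0.0292)² = 0.000852
δQ/Q = √(0.103) = 0.322
Q = 0.0401, so δQ = 0.322 × 0.0401 = 0.0129.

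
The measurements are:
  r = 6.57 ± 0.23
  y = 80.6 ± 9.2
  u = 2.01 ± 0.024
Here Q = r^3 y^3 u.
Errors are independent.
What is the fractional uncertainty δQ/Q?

Q is a product of powers, so relative uncertainties combine in quadrature:
  (3·δr/r)² = (3×0.0350)² = 0.0110;  (3·δy/y)² = (3×0.114)² = 0.117;  (1·δu/u)² = (1×0.0119)² = 0.000143
δQ/Q = √(0.128) = 0.358

0.358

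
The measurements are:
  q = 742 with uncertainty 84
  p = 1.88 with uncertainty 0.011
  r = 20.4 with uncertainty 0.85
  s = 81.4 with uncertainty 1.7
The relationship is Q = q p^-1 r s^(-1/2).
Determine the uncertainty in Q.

108

Each factor contributes (exponent × relative error)² to (δQ/Q)²:
  (1·δq/q)² = (1×0.113)² = 0.0128;  (-1·δp/p)² = (-1×0.00585)² = 3.42e-05;  (1·δr/r)² = (1×0.0417)² = 0.00174;  (−½·δs/s)² = (-0.5×0.0209)² = 0.000109
δQ/Q = √(0.0147) = 0.121
Q = 892, so δQ = 0.121 × 892 = 108.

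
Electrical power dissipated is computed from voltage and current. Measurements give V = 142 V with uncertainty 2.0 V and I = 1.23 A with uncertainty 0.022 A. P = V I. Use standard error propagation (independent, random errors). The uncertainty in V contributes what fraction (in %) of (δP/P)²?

38.3%

(δP/P)² = (1·δV/V)² + (1·δI/I)²
  V term: (1×0.0141)² = 0.000198
  I term: (1×0.0179)² = 0.000320
Total = 0.000518. Share from V = 0.000198/0.000518 = 0.383.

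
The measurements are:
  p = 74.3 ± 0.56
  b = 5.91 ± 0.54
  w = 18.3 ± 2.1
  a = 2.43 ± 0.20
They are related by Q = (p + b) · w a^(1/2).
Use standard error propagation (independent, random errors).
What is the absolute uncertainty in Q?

280

Let u = p + b = 80.2. δu = √(δp² + δb²) = √(0.314 + 0.292) = 0.778, so δu/u = 0.00970.
Q is then a monomial in u, w, a:
δQ/Q = √((δu/u)² + (1·δw/w)² + (½·δa/a)²) = √(9.41e-05 + 0.0132 + 0.00169) = 0.122
Q = 2290, so δQ = 0.122 × 2290 = 280.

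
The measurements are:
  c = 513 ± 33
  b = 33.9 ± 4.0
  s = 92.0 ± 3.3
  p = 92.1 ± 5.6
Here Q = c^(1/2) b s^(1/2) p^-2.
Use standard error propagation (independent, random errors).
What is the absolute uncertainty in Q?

0.151

Each factor contributes (exponent × relative error)² to (δQ/Q)²:
  (½·δc/c)² = (0.5×0.0643)² = 0.00103;  (1·δb/b)² = (1×0.118)² = 0.0139;  (½·δs/s)² = (0.5×0.0359)² = 0.000322;  (-2·δp/p)² = (-2×0.0608)² = 0.0148
δQ/Q = √(0.0301) = 0.173
Q = 0.868, so δQ = 0.173 × 0.868 = 0.151.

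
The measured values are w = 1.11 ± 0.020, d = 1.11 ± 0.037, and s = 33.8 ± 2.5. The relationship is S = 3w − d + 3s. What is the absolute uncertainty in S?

Sums and differences: (δS)² = Σ (cᵢ δxᵢ)².
  (3·δw)² = 0.00360;  (δd)² = 0.00137;  (3·δs)² = 56.2
δS = √(56.3) = 7.50

7.50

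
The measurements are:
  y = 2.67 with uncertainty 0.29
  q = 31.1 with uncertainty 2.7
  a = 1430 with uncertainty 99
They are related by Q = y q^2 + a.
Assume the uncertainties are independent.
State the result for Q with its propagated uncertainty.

4010 ± 538

Let p = y·q^2 = 2580. δp/p = √((1·δy/y)² + (2·δq/q)²) = √(0.0118 + 0.0301) = 0.205, so δp = 529.
Q = p + a: δQ = √(δp² + δa²) = √(2.8e+05 + 9800) = 538
Q = 4010.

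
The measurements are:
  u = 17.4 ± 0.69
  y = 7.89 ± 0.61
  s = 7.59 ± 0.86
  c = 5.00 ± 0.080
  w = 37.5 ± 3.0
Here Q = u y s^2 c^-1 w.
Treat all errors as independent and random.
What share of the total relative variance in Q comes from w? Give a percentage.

9.76%

(δQ/Q)² = (1·δu/u)² + (1·δy/y)² + (2·δs/s)² + (-1·δc/c)² + (1·δw/w)²
  u term: (1×0.0397)² = 0.00157
  y term: (1×0.0773)² = 0.00598
  s term: (2×0.113)² = 0.0514
  c term: (-1×0.0160)² = 0.000256
  w term: (1×0.0800)² = 0.00640
Total = 0.0656. Share from w = 0.00640/0.0656 = 0.0976.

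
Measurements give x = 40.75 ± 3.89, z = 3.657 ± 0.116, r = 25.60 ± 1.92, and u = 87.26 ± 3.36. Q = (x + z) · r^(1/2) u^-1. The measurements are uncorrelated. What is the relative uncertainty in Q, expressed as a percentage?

Let w = x + z = 44.41. δw = √(δx² + δz²) = √(15.1 + 0.0135) = 3.89, so δw/w = 0.0876.
Q is then a monomial in w, r, u:
δQ/Q = √((δw/w)² + (½·δr/r)² + (-1·δu/u)²) = √(0.00768 + 0.00141 + 0.00148) = 0.103

10.3%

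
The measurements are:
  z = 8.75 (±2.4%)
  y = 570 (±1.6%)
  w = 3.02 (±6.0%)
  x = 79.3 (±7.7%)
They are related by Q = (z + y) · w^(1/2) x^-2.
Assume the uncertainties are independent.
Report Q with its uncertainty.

0.160 ± 0.0252

Let u = z + y = 579. δu = √(δz² + δy²) = √(0.0441 + 83.2) = 9.12, so δu/u = 0.0158.
Q is then a monomial in u, w, x:
δQ/Q = √((δu/u)² + (½·δw/w)² + (-2·δx/x)²) = √(0.000248 + 0.000900 + 0.0237) = 0.158
Q = 0.160, so δQ = 0.158 × 0.160 = 0.0252.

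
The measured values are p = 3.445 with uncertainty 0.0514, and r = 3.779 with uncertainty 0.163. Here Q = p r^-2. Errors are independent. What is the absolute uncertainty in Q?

Q is a product of powers, so relative uncertainties combine in quadrature:
  (1·δp/p)² = (1×0.0149)² = 0.000223;  (-2·δr/r)² = (-2×0.0431)² = 0.00744
δQ/Q = √(0.00766) = 0.0875
Q = 0.2412, so δQ = 0.0875 × 0.2412 = 0.0211.

0.0211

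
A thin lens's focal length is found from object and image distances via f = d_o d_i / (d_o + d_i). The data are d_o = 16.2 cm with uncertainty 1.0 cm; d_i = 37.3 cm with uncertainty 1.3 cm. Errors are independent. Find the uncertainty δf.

0.500 cm

∂f/∂d_o = (d_i/(d_o+d_i))² = 0.486;  ∂f/∂d_i = (d_o/(d_o+d_i))² = 0.0917
δf = √((∂f/∂d_o · δd_o)² + (∂f/∂d_i · δd_i)²) = √(0.236 + 0.0142) = 0.500 cm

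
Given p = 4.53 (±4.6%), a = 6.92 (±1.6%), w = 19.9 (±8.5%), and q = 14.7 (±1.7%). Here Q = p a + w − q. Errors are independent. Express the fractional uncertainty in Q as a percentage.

Let h = p·a = 31.3. δh/h = √((1·δp/p)² + (1·δa/a)²) = √(0.00212 + 0.000256) = 0.0487, so δh = 1.53.
Q = h + w − q: δQ = √(δh² + δw² + δq²) = √(2.33 + 2.86 + 0.0625) = 2.29
Q = 36.5, so δQ/Q = 2.29/36.5 = 0.0627.

6.27%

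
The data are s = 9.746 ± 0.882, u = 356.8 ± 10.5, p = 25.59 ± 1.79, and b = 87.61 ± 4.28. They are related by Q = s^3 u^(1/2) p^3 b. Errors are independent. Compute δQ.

8.91e+09

Q is a product of powers, so relative uncertainties combine in quadrature:
  (3·δs/s)² = (3×0.0905)² = 0.0737;  (½·δu/u)² = (0.5×0.0294)² = 0.000217;  (3·δp/p)² = (3×0.0699)² = 0.0440;  (1·δb/b)² = (1×0.0489)² = 0.00239
δQ/Q = √(0.120) = 0.347
Q = 2.567e+10, so δQ = 0.347 × 2.567e+10 = 8.91e+09.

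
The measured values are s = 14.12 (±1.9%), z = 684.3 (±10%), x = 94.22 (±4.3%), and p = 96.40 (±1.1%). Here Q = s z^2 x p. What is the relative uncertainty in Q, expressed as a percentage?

Since Q is a product/quotient, work with relative uncertainties:
  (1·δs/s)² = (1×0.0190)² = 0.000361;  (2·δz/z)² = (2×0.100)² = 0.0400;  (1·δx/x)² = (1×0.0430)² = 0.00185;  (1·δp/p)² = (1×0.0110)² = 0.000121
δQ/Q = √(0.0423) = 0.206

20.6%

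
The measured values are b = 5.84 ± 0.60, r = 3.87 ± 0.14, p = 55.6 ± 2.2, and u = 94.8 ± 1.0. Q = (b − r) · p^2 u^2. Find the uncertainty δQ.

1.77e+07

Let w = b − r = 1.97. δw = √(δb² + δr²) = √(0.360 + 0.0196) = 0.616, so δw/w = 0.313.
Q is then a monomial in w, p, u:
δQ/Q = √((δw/w)² + (2·δp/p)² + (2·δu/u)²) = √(0.0978 + 0.00626 + 0.000445) = 0.323
Q = 5.47e+07, so δQ = 0.323 × 5.47e+07 = 1.77e+07.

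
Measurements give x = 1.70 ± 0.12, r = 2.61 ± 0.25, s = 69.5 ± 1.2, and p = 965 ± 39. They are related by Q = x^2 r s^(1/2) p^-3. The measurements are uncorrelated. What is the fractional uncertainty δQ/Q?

0.209

Relative error in a monomial: (δQ/Q)² = Σ (nᵢ · δxᵢ/xᵢ)².
  (2·δx/x)² = (2×0.0706)² = 0.0199;  (1·δr/r)² = (1×0.0958)² = 0.00917;  (½·δs/s)² = (0.5×0.0173)² = 7.45e-05;  (-3·δp/p)² = (-3×0.0404)² = 0.0147
δQ/Q = √(0.0439) = 0.209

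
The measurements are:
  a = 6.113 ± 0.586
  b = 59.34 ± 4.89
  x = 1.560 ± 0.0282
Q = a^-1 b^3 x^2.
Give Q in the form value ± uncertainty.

Products/powers → add relative errors in quadrature, weighted by exponent:
  (-1·δa/a)² = (-1×0.0959)² = 0.00919;  (3·δb/b)² = (3×0.0824)² = 0.0611;  (2·δx/x)² = (2×0.0181)² = 0.00131
δQ/Q = √(0.0716) = 0.268
Q = 83180, so δQ = 0.268 × 83180 = 22300.

83180 ± 22300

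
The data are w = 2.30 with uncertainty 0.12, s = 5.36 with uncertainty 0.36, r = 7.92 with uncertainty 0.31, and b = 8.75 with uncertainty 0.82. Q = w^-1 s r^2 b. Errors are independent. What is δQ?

190

Q is a product of powers, so relative uncertainties combine in quadrature:
  (-1·δw/w)² = (-1×0.0522)² = 0.00272;  (1·δs/s)² = (1×0.0672)² = 0.00451;  (2·δr/r)² = (2×0.0391)² = 0.00613;  (1·δb/b)² = (1×0.0937)² = 0.00878
δQ/Q = √(0.0221) = 0.149
Q = 1280, so δQ = 0.149 × 1280 = 190.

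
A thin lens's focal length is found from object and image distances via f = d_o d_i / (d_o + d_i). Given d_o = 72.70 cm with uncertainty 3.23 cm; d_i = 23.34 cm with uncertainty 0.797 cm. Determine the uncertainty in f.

∂f/∂d_o = (d_i/(d_o+d_i))² = 0.0591;  ∂f/∂d_i = (d_o/(d_o+d_i))² = 0.573
δf = √((∂f/∂d_o · δd_o)² + (∂f/∂d_i · δd_i)²) = √(0.0364 + 0.209) = 0.495 cm

0.495 cm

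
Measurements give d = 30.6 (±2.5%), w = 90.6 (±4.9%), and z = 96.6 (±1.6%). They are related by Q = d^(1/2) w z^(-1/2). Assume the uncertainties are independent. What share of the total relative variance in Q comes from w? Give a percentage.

91.6%

(δQ/Q)² = (½·δd/d)² + (1·δw/w)² + (−½·δz/z)²
  d term: (0.5×0.0250)² = 0.000156
  w term: (1×0.0490)² = 0.00240
  z term: (-0.5×0.0160)² = 6.4e-05
Total = 0.00262. Share from w = 0.00240/0.00262 = 0.916.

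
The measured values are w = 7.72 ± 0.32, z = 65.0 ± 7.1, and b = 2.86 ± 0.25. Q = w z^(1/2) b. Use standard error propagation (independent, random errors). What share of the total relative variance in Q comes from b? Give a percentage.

(δQ/Q)² = (1·δw/w)² + (½·δz/z)² + (1·δb/b)²
  w term: (1×0.0415)² = 0.00172
  z term: (0.5×0.109)² = 0.00298
  b term: (1×0.0874)² = 0.00764
Total = 0.0123. Share from b = 0.00764/0.0123 = 0.619.

61.9%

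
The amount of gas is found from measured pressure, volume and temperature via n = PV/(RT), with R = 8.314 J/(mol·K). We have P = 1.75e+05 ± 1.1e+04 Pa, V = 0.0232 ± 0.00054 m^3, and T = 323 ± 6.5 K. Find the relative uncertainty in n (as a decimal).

0.0700

Since n is a product/quotient, work with relative uncertainties:
  (1·δP/P)² = (1×0.0629)² = 0.00395;  (1·δV/V)² = (1×0.0233)² = 0.000542;  (-1·δT/T)² = (-1×0.0201)² = 0.000405
δn/n = √(0.00490) = 0.0700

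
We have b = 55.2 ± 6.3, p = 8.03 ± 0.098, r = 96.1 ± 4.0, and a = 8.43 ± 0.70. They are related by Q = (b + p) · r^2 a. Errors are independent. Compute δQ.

7.59e+05

Let u = b + p = 63.2. δu = √(δb² + δp²) = √(39.7 + 0.00960) = 6.30, so δu/u = 0.0996.
Q is then a monomial in u, r, a:
δQ/Q = √((δu/u)² + (2·δr/r)² + (1·δa/a)²) = √(0.00993 + 0.00693 + 0.00690) = 0.154
Q = 4.92e+06, so δQ = 0.154 × 4.92e+06 = 7.59e+05.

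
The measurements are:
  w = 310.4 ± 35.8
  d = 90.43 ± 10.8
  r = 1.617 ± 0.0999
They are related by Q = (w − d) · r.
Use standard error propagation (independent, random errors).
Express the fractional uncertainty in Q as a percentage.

Let u = w − d = 220.0. δu = √(δw² + δd²) = √(1280 + 117) = 37.4, so δu/u = 0.170.
Q is then a monomial in u, r:
δQ/Q = √((δu/u)² + (1·δr/r)²) = √(0.0289 + 0.00382) = 0.181

18.1%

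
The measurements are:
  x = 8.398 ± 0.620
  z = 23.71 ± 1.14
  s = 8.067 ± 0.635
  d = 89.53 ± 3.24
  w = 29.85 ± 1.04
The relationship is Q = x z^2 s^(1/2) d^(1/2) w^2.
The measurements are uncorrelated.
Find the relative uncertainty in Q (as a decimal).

Relative error in a monomial: (δQ/Q)² = Σ (nᵢ · δxᵢ/xᵢ)².
  (1·δx/x)² = (1×0.0738)² = 0.00545;  (2·δz/z)² = (2×0.0481)² = 0.00925;  (½·δs/s)² = (0.5×0.0787)² = 0.00155;  (½·δd/d)² = (0.5×0.0362)² = 0.000327;  (2·δw/w)² = (2×0.0348)² = 0.00486
δQ/Q = √(0.0214) = 0.146

0.146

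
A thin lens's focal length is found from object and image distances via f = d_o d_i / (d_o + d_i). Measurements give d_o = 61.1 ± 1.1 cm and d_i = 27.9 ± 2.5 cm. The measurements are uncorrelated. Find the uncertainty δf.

1.18 cm

∂f/∂d_o = (d_i/(d_o+d_i))² = 0.0983;  ∂f/∂d_i = (d_o/(d_o+d_i))² = 0.471
δf = √((∂f/∂d_o · δd_o)² + (∂f/∂d_i · δd_i)²) = √(0.0117 + 1.39) = 1.18 cm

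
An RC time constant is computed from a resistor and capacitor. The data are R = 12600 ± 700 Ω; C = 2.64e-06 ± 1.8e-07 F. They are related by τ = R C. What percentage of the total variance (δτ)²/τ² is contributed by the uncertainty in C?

60.1%

(δτ/τ)² = (1·δR/R)² + (1·δC/C)²
  R term: (1×0.0556)² = 0.00309
  C term: (1×0.0682)² = 0.00465
Total = 0.00774. Share from C = 0.00465/0.00774 = 0.601.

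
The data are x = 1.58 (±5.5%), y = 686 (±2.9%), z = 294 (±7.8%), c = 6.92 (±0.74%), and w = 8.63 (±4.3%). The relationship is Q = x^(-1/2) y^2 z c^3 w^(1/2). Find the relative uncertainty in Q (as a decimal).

Each factor contributes (exponent × relative error)² to (δQ/Q)²:
  (−½·δx/x)² = (-0.5×0.0550)² = 0.000756;  (2·δy/y)² = (2×0.0290)² = 0.00336;  (1·δz/z)² = (1×0.0780)² = 0.00608;  (3·δc/c)² = (3×0.00740)² = 0.000493;  (½·δw/w)² = (0.5×0.0430)² = 0.000462
δQ/Q = √(0.0112) = 0.106

0.106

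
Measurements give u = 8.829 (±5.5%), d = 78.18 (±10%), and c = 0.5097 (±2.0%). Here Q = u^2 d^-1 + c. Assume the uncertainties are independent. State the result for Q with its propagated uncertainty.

Let p = u^2·d^-1 = 0.9971. δp/p = √((2·δu/u)² + (-1·δd/d)²) = √(0.0121 + 0.0100) = 0.149, so δp = 0.148.
Q = p + c: δQ = √(δp² + δc²) = √(0.0220 + 0.000104) = 0.149
Q = 1.507.

1.507 ± 0.149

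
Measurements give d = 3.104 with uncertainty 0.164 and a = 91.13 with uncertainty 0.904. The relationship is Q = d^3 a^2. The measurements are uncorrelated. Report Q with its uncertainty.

248400 ± 39700

Each factor contributes (exponent × relative error)² to (δQ/Q)²:
  (3·δd/d)² = (3×0.0528)² = 0.0251;  (2·δa/a)² = (2×0.00992)² = 0.000394
δQ/Q = √(0.0255) = 0.160
Q = 248400, so δQ = 0.160 × 248400 = 39700.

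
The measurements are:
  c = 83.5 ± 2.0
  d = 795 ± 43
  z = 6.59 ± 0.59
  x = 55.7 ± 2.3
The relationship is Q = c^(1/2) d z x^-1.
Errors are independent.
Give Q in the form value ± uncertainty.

859 ± 97.2

Relative error in a monomial: (δQ/Q)² = Σ (nᵢ · δxᵢ/xᵢ)².
  (½·δc/c)² = (0.5×0.0240)² = 0.000143;  (1·δd/d)² = (1×0.0541)² = 0.00293;  (1·δz/z)² = (1×0.0895)² = 0.00802;  (-1·δx/x)² = (-1×0.0413)² = 0.00171
δQ/Q = √(0.0128) = 0.113
Q = 859, so δQ = 0.113 × 859 = 97.2.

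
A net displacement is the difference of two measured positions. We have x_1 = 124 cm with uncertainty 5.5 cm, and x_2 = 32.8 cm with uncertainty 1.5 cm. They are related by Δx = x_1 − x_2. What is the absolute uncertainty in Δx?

Absolute uncertainties add in quadrature for a linear combination:
  (δx_1)² = 30.2;  (δx_2)² = 2.25
δΔx = √(32.5) = 5.70 cm

5.70 cm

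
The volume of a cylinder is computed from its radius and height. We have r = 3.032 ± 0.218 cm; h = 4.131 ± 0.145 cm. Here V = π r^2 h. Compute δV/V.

0.148

Products/powers → add relative errors in quadrature, weighted by exponent:
  (2·δr/r)² = (2×0.0719)² = 0.0207;  (1·δh/h)² = (1×0.0351)² = 0.00123
δV/V = √(0.0219) = 0.148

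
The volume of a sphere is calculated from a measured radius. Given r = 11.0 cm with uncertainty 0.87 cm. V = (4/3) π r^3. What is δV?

1320 cm^3

Products/powers → add relative errors in quadrature, weighted by exponent:
  (3·δr/r)² = (3×0.0791)² = 0.0563
δV/V = √(0.0563) = 0.237
V = 5580 cm^3, so δV = 0.237 × 5580 = 1320 cm^3.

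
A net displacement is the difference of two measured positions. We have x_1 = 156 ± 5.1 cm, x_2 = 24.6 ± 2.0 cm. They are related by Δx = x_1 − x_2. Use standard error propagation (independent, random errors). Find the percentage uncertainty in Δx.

4.17%

Δx is a linear combination, so absolute uncertainties add in quadrature:
  (δx_1)² = 26.0;  (δx_2)² = 4.00
δΔx = √(30.0) = 5.48 cm
Δx = 131 cm, so δΔx/Δx = 5.48/131 = 0.0417.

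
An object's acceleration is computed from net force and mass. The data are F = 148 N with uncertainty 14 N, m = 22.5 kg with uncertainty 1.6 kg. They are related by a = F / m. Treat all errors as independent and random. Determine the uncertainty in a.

0.778 m/s^2

Products/powers → add relative errors in quadrature, weighted by exponent:
  (1·δF/F)² = (1×0.0946)² = 0.00895;  (-1·δm/m)² = (-1×0.0711)² = 0.00506
δa/a = √(0.0140) = 0.118
a = 6.58 m/s^2, so δa = 0.118 × 6.58 = 0.778 m/s^2.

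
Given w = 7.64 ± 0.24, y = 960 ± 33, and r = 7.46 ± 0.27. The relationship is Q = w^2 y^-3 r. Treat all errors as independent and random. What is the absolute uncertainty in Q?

For a monomial Q ∝ w^2, y^-3, r, fractional errors add in quadrature:
  (2·δw/w)² = (2×0.0314)² = 0.00395;  (-3·δy/y)² = (-3×0.0344)² = 0.0106;  (1·δr/r)² = (1×0.0362)² = 0.00131
δQ/Q = √(0.0159) = 0.126
Q = 4.92e-07, so δQ = 0.126 × 4.92e-07 = 6.2e-08.

6.2e-08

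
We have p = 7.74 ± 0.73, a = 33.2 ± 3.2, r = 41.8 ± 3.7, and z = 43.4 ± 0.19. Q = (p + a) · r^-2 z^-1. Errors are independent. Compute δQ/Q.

0.194

Let u = p + a = 40.9. δu = √(δp² + δa²) = √(0.533 + 10.2) = 3.28, so δu/u = 0.0802.
Q is then a monomial in u, r, z:
δQ/Q = √((δu/u)² + (-2·δr/r)² + (-1·δz/z)²) = √(0.00643 + 0.0313 + 1.92e-05) = 0.194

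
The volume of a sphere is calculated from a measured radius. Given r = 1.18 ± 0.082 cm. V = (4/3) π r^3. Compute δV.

V ∝ r^3, so δV/V = |3| · δr/r = 3 × 0.0695 = 0.208.
V = 6.88 cm^3, so δV = 0.208 × 6.88 = 1.43 cm^3.

1.43 cm^3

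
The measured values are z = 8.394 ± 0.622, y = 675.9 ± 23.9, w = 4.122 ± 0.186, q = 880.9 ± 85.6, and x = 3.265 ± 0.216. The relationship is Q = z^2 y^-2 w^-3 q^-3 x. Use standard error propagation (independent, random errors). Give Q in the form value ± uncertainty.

(1.052 ± 0.386) × 10^-14

Relative error in a monomial: (δQ/Q)² = Σ (nᵢ · δxᵢ/xᵢ)².
  (2·δz/z)² = (2×0.0741)² = 0.0220;  (-2·δy/y)² = (-2×0.0354)² = 0.00500;  (-3·δw/w)² = (-3×0.0451)² = 0.0183;  (-3·δq/q)² = (-3×0.0972)² = 0.0850;  (1·δx/x)² = (1×0.0662)² = 0.00438
δQ/Q = √(0.135) = 0.367
Q = 1.052e-14, so δQ = 0.367 × 1.052e-14 = 3.86e-15.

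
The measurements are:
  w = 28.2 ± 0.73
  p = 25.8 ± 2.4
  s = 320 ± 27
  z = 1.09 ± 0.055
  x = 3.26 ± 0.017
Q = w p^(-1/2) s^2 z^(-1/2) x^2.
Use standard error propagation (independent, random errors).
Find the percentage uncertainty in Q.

17.9%

Since Q is a product/quotient, work with relative uncertainties:
  (1·δw/w)² = (1×0.0259)² = 0.000670;  (−½·δp/p)² = (-0.5×0.0930)² = 0.00216;  (2·δs/s)² = (2×0.0844)² = 0.0285;  (−½·δz/z)² = (-0.5×0.0505)² = 0.000637;  (2·δx/x)² = (2×0.00521)² = 0.000109
δQ/Q = √(0.0321) = 0.179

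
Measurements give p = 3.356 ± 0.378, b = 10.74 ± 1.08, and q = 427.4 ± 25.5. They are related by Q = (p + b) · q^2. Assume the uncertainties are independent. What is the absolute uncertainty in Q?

3.72e+05

Let u = p + b = 14.10. δu = √(δp² + δb²) = √(0.143 + 1.17) = 1.14, so δu/u = 0.0812.
Q is then a monomial in u, q:
δQ/Q = √((δu/u)² + (2·δq/q)²) = √(0.00659 + 0.0142) = 0.144
Q = 2.575e+06, so δQ = 0.144 × 2.575e+06 = 3.72e+05.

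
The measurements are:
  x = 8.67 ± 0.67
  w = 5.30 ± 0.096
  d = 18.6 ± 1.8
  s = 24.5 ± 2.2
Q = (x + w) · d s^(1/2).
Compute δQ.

151

Let u = x + w = 14.0. δu = √(δx² + δw²) = √(0.449 + 0.00922) = 0.677, so δu/u = 0.0484.
Q is then a monomial in u, d, s:
δQ/Q = √((δu/u)² + (1·δd/d)² + (½·δs/s)²) = √(0.00235 + 0.00937 + 0.00202) = 0.117
Q = 1290, so δQ = 0.117 × 1290 = 151.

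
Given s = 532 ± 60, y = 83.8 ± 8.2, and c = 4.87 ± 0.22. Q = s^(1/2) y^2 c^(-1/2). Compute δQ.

15000

Relative error in a monomial: (δQ/Q)² = Σ (nᵢ · δxᵢ/xᵢ)².
  (½·δs/s)² = (0.5×0.113)² = 0.00318;  (2·δy/y)² = (2×0.0979)² = 0.0383;  (−½·δc/c)² = (-0.5×0.0452)² = 0.000510
δQ/Q = √(0.0420) = 0.205
Q = 73400, so δQ = 0.205 × 73400 = 15000.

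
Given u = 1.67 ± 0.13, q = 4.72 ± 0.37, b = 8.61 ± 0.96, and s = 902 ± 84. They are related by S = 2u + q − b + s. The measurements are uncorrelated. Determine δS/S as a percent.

S is a linear combination, so absolute uncertainties add in quadrature:
  (2·δu)² = 0.0676;  (δq)² = 0.137;  (δb)² = 0.922;  (δs)² = 7060
δS = √(7060) = 84.0
S = 901, so δS/S = 84.0/901 = 0.0932.

9.32%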